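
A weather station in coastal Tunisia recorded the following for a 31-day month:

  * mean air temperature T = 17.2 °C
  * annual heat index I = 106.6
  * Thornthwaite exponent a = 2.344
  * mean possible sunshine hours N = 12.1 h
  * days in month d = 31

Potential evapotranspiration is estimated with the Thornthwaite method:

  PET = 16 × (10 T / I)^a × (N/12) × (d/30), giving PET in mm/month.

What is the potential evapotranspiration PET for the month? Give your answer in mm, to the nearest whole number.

51 mm

10T/I = 10 × 17.2 / 106.6 = 1.6135
(10T/I)^a = 1.6135^2.344 = 3.0691
Uncorrected PET = 16 × 3.0691 = 49.106 mm
Correction = (N/12)(d/30) = (12.1/12)(31/30) = 1.0419
PET = 49.106 × 1.0419 = 51.164 mm/month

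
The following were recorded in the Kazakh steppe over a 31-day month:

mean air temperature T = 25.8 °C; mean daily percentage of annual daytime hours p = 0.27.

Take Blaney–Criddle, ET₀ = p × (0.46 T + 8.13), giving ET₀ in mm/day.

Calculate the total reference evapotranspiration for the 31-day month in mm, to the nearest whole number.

167 mm

ET₀ = 0.27 × (0.46 × 25.8 + 8.13) = 0.27 × 19.998 = 5.3995 mm/d
Monthly total = 5.3995 × 31 = 167.385 mm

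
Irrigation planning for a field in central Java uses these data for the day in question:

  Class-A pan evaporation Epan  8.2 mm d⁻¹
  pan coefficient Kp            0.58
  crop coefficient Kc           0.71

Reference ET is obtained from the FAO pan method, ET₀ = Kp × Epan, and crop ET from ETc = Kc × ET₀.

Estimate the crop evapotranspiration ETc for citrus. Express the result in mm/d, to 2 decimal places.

ET₀ = 0.58 × 8.2 = 4.7560 mm/d
ETc = Kc × ET₀ = 0.71 × 4.7560 = 3.3768 mm/d

3.38 mm/d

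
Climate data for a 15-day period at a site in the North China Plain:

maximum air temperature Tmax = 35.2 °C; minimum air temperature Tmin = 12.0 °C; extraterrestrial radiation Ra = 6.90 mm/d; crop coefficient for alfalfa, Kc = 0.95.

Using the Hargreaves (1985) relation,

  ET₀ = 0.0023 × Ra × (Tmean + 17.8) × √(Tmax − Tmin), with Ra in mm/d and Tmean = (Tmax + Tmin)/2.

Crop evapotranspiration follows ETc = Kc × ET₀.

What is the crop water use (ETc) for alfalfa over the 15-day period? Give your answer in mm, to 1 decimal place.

45.1 mm

Tmean = (35.2 + 12.0)/2 = 23.60 °C
ET₀ = 0.0023 × 6.90 × (23.60 + 17.8) × √23.2 = 0.0023 × 6.90 × 41.40 × 4.8166 = 3.1646 mm/d
ETc = Kc × ET₀ = 0.95 × 3.1646 = 3.0064 mm/d
Over 15 days: 3.0064 × 15 = 45.096 mm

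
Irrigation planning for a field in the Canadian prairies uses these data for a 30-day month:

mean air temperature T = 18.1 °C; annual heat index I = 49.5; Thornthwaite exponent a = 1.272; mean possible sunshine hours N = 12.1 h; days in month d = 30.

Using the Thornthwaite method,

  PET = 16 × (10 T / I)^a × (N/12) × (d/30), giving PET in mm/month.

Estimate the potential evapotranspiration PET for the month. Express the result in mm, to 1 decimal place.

83.9 mm

10T/I = 10 × 18.1 / 49.5 = 3.6566
(10T/I)^a = 3.6566^1.272 = 5.2028
Uncorrected PET = 16 × 5.2028 = 83.245 mm
Correction = (N/12)(d/30) = (12.1/12)(30/30) = 1.0083
PET = 83.245 × 1.0083 = 83.936 mm/month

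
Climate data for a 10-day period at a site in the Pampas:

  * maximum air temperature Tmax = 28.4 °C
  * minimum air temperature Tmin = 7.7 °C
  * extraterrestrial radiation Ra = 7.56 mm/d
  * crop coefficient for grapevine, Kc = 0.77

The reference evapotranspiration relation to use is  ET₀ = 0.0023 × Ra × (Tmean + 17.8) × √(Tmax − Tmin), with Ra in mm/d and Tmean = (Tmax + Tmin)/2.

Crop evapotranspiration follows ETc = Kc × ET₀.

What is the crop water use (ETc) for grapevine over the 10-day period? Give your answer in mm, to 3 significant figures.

21.8 mm

Tmean = (28.4 + 7.7)/2 = 18.05 °C
ET₀ = 0.0023 × 7.56 × (18.05 + 17.8) × √20.7 = 0.0023 × 7.56 × 35.85 × 4.5497 = 2.8361 mm/d
ETc = Kc × ET₀ = 0.77 × 2.8361 = 2.1838 mm/d
Over 10 days: 2.1838 × 10 = 21.838 mm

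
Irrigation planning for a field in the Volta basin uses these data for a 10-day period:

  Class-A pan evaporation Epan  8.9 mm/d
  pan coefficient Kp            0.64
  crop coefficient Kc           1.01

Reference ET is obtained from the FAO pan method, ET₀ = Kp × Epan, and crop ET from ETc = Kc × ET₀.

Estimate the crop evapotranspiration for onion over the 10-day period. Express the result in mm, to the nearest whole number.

58 mm

ET₀ = 0.64 × 8.9 = 5.6960 mm/d
ETc = Kc × ET₀ = 1.01 × 5.6960 = 5.7530 mm/d
Over 10 days: 5.7530 × 10 = 57.530 mm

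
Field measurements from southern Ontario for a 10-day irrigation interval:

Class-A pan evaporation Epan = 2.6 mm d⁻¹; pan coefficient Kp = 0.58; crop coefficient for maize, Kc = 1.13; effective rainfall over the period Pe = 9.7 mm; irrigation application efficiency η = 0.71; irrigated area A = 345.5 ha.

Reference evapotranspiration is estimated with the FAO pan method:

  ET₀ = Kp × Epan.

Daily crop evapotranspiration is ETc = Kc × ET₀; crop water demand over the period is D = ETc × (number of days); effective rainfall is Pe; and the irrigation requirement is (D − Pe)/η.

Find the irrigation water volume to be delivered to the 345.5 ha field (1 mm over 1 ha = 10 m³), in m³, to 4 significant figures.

35720 m³

ET₀ = 0.58 × 2.6 = 1.5080 mm/d
ETc = Kc × ET₀ = 1.13 × 1.5080 = 1.7040 mm/d
Crop demand D = ETc × 10 d = 1.7040 × 10 = 17.040 mm
D − Pe = 17.040 − 9.7 = 7.340 mm
Gross irrigation = 7.340 / 0.71 = 10.338 mm
Volume = 10.338 mm × 345.5 ha × 10 = 35717.8 m³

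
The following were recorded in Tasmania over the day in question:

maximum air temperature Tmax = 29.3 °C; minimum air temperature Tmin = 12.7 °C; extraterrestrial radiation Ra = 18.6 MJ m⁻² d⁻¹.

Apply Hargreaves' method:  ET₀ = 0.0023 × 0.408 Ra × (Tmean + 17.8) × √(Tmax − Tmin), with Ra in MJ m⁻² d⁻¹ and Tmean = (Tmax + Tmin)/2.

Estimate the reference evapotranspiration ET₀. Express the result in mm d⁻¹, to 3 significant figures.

2.76 mm d⁻¹

Tmean = (29.3 + 12.7)/2 = 21.00 °C
0.408 Ra = 0.408 × 18.6 = 7.5888 mm/d equivalent
ET₀ = 0.0023 × 7.5888 × (21.00 + 17.8) × √16.6 = 0.0023 × 7.5888 × 38.80 × 4.0743 = 2.7592 mm/d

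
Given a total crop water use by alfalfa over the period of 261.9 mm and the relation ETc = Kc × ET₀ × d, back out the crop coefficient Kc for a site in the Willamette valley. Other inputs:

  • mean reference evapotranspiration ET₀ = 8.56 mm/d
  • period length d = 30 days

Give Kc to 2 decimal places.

ETc = Kc × ET₀ × d  ⇒  Kc = ETc / (ET₀ × d)
Kc = 261.9 / (8.56 × 30) = 261.9 / 256.80 = 1.0199

1.02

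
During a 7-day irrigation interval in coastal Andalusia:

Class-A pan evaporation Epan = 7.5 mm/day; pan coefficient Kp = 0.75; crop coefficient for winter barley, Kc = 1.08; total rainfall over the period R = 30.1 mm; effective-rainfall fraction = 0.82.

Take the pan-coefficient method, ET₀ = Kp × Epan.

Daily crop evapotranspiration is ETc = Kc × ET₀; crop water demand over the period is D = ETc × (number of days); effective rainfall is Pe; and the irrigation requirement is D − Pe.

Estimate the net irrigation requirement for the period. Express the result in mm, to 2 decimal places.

ET₀ = 0.75 × 7.5 = 5.6250 mm/d
ETc = Kc × ET₀ = 1.08 × 5.6250 = 6.0750 mm/d
Crop demand D = ETc × 7 d = 6.0750 × 7 = 42.525 mm
Pe = 0.82 × 30.1 = 24.682 mm
D − Pe = 42.525 − 24.682 = 17.843 mm

17.84 mm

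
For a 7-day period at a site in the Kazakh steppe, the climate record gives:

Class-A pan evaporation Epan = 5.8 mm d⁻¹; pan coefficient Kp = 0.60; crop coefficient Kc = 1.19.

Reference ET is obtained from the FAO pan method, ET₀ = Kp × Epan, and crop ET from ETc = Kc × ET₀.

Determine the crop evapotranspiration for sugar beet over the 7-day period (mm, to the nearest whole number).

29 mm

ET₀ = 0.60 × 5.8 = 3.4800 mm/d
ETc = Kc × ET₀ = 1.19 × 3.4800 = 4.1412 mm/d
Over 7 days: 4.1412 × 7 = 28.988 mm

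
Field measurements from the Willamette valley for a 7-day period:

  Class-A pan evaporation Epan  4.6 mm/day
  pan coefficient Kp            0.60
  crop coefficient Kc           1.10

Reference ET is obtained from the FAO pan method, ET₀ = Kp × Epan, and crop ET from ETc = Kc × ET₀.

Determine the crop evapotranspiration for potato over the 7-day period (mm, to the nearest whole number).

ET₀ = 0.60 × 4.6 = 2.7600 mm/d
ETc = Kc × ET₀ = 1.10 × 2.7600 = 3.0360 mm/d
Over 7 days: 3.0360 × 7 = 21.252 mm

21 mm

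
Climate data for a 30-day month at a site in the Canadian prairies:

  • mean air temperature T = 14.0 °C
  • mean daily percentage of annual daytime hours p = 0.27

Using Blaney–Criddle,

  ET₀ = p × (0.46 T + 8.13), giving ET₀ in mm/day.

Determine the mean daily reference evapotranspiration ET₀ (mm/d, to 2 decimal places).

ET₀ = 0.27 × (0.46 × 14.0 + 8.13) = 0.27 × 14.570 = 3.9339 mm/d

3.93 mm/d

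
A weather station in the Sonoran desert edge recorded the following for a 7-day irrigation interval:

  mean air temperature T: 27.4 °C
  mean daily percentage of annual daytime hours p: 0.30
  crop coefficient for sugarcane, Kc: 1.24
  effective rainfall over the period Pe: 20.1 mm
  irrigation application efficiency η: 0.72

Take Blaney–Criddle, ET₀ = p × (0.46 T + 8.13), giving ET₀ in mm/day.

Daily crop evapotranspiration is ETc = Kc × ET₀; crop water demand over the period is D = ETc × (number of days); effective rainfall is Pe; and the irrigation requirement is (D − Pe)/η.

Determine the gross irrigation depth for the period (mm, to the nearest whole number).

ET₀ = 0.30 × (0.46 × 27.4 + 8.13) = 0.30 × 20.734 = 6.2202 mm/d
ETc = Kc × ET₀ = 1.24 × 6.2202 = 7.7130 mm/d
Crop demand D = ETc × 7 d = 7.7130 × 7 = 53.991 mm
D − Pe = 53.991 − 20.1 = 33.891 mm
Gross irrigation = 33.891 / 0.72 = 47.071 mm

47 mm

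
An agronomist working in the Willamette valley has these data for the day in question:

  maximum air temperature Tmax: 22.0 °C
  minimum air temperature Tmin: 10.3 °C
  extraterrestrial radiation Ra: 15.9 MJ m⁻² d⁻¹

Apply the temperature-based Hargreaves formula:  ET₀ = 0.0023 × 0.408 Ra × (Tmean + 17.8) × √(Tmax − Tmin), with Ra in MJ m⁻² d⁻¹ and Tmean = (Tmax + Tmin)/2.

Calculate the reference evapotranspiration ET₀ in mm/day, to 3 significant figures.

Tmean = (22.0 + 10.3)/2 = 16.15 °C
0.408 Ra = 0.408 × 15.9 = 6.4872 mm/d equivalent
ET₀ = 0.0023 × 6.4872 × (16.15 + 17.8) × √11.7 = 0.0023 × 6.4872 × 33.95 × 3.4205 = 1.7327 mm/d

1.73 mm/day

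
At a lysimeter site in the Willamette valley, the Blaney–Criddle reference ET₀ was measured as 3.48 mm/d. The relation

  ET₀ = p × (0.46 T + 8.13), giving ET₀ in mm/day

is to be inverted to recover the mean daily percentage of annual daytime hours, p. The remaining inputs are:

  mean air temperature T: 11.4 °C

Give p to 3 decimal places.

p = ET₀ / (0.46 T + 8.13) = 3.48 / (0.46 × 11.4 + 8.13) = 3.48 / 13.374 = 0.2602

0.260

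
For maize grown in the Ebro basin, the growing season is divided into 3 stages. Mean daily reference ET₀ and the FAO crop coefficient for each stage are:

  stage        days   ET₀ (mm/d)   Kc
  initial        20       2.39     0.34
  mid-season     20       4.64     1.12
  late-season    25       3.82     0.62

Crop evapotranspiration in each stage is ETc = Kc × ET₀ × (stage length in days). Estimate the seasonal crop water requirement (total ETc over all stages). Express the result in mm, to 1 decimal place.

initial: 0.34 × 2.39 × 20 = 16.25 mm
mid-season: 1.12 × 4.64 × 20 = 103.94 mm
late-season: 0.62 × 3.82 × 25 = 59.21 mm
Seasonal total = 179.40 mm

179.4 mm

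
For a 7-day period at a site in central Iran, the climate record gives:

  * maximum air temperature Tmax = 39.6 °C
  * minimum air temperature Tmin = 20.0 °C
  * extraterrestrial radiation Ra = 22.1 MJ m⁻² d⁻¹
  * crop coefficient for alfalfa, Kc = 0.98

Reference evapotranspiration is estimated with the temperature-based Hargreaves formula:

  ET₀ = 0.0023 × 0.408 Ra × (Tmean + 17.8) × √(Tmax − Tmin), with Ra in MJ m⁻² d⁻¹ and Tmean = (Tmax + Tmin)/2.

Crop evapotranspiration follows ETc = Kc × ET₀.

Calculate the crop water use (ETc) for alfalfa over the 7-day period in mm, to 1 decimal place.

Tmean = (39.6 + 20.0)/2 = 29.80 °C
0.408 Ra = 0.408 × 22.1 = 9.0168 mm/d equivalent
ET₀ = 0.0023 × 9.0168 × (29.80 + 17.8) × √19.6 = 0.0023 × 9.0168 × 47.60 × 4.4272 = 4.3704 mm/d
ETc = Kc × ET₀ = 0.98 × 4.3704 = 4.2830 mm/d
Over 7 days: 4.2830 × 7 = 29.981 mm

30.0 mm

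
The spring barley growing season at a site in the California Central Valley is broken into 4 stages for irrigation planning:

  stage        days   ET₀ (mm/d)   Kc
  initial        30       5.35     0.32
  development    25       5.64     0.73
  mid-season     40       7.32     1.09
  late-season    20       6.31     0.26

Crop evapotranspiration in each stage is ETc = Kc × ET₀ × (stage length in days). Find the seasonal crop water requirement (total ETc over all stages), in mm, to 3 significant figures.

initial: 0.32 × 5.35 × 30 = 51.36 mm
development: 0.73 × 5.64 × 25 = 102.93 mm
mid-season: 1.09 × 7.32 × 40 = 319.15 mm
late-season: 0.26 × 6.31 × 20 = 32.81 mm
Seasonal total = 506.25 mm

506 mm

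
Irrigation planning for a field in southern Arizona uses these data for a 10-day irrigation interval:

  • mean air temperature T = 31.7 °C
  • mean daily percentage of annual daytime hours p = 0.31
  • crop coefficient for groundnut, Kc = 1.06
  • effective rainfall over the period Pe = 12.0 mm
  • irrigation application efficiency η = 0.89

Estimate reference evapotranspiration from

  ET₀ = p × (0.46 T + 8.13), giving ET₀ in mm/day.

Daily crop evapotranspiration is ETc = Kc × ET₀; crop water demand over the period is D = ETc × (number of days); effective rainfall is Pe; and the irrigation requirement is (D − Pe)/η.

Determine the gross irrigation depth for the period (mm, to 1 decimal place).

70.4 mm

ET₀ = 0.31 × (0.46 × 31.7 + 8.13) = 0.31 × 22.712 = 7.0407 mm/d
ETc = Kc × ET₀ = 1.06 × 7.0407 = 7.4631 mm/d
Crop demand D = ETc × 10 d = 7.4631 × 10 = 74.631 mm
D − Pe = 74.631 − 12.0 = 62.631 mm
Gross irrigation = 62.631 / 0.89 = 70.372 mm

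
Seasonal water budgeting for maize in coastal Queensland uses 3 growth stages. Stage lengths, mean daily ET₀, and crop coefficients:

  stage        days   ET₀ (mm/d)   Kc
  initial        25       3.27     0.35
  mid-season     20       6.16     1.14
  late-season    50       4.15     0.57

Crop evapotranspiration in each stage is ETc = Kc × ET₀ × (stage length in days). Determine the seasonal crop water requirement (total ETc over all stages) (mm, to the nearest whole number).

initial: 0.35 × 3.27 × 25 = 28.61 mm
mid-season: 1.14 × 6.16 × 20 = 140.45 mm
late-season: 0.57 × 4.15 × 50 = 118.28 mm
Seasonal total = 287.34 mm

287 mm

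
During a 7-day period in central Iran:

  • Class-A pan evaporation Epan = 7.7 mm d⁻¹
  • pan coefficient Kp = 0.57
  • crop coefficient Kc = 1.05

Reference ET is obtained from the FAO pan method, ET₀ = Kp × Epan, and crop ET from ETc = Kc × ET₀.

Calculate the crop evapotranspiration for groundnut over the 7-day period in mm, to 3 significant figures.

ET₀ = 0.57 × 7.7 = 4.3890 mm/d
ETc = Kc × ET₀ = 1.05 × 4.3890 = 4.6085 mm/d
Over 7 days: 4.6085 × 7 = 32.260 mm

32.3 mm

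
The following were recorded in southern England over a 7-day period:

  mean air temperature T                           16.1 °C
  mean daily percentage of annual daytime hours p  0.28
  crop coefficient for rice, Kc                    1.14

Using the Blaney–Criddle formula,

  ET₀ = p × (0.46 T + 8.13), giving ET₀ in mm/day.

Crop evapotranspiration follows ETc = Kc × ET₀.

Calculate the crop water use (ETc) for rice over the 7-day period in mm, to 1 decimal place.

ET₀ = 0.28 × (0.46 × 16.1 + 8.13) = 0.28 × 15.536 = 4.3501 mm/d
ETc = Kc × ET₀ = 1.14 × 4.3501 = 4.9591 mm/d
Over 7 days: 4.9591 × 7 = 34.714 mm

34.7 mm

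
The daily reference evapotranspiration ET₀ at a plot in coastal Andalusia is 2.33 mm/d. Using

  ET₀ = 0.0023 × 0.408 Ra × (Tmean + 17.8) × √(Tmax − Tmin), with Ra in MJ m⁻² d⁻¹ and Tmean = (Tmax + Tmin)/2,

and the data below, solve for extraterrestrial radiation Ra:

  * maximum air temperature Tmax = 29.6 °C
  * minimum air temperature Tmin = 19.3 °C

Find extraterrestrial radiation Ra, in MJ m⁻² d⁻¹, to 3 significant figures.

18.3 MJ m⁻² d⁻¹

Tmean = (29.6+19.3)/2 = 24.45 °C; ΔT = 10.3
Ra = ET₀ / [0.0023 × 0.408 × (Tmean+17.8) × √ΔT]
   = 2.33 / (0.0023 × 0.408 × 42.25 × 3.2094) = 18.311 MJ m⁻² d⁻¹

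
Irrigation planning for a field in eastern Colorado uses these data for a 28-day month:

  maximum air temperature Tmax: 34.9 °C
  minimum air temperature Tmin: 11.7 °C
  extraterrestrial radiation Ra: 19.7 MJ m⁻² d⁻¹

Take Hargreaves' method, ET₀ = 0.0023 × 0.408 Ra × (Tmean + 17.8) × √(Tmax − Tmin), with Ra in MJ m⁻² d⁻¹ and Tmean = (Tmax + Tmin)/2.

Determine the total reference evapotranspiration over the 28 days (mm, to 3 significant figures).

102 mm

Tmean = (34.9 + 11.7)/2 = 23.30 °C
0.408 Ra = 0.408 × 19.7 = 8.0376 mm/d equivalent
ET₀ = 0.0023 × 8.0376 × (23.30 + 17.8) × √23.2 = 0.0023 × 8.0376 × 41.10 × 4.8166 = 3.6596 mm/d
Over 28 days: 3.6596 × 28 = 102.469 mm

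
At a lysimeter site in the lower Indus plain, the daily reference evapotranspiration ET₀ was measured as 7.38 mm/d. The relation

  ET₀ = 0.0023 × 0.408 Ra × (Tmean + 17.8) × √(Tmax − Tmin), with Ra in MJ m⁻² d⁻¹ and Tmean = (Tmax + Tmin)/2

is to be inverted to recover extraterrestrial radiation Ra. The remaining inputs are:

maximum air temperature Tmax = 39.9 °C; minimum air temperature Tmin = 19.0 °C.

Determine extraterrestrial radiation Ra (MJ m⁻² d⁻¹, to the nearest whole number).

36 MJ m⁻² d⁻¹

Tmean = (39.9+19.0)/2 = 29.45 °C; ΔT = 20.9
Ra = ET₀ / [0.0023 × 0.408 × (Tmean+17.8) × √ΔT]
   = 7.38 / (0.0023 × 0.408 × 47.25 × 4.5717) = 36.407 MJ m⁻² d⁻¹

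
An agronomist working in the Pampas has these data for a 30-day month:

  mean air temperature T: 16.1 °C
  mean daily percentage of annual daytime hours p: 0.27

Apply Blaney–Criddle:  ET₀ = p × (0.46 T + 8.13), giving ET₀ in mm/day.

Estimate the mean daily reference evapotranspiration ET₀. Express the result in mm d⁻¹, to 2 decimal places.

4.19 mm d⁻¹

ET₀ = 0.27 × (0.46 × 16.1 + 8.13) = 0.27 × 15.536 = 4.1947 mm/d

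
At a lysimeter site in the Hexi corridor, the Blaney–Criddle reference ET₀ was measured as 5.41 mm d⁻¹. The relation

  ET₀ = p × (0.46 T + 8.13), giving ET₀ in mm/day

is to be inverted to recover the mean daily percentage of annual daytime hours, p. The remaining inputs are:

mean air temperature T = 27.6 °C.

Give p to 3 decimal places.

p = ET₀ / (0.46 T + 8.13) = 5.41 / (0.46 × 27.6 + 8.13) = 5.41 / 20.826 = 0.2598

0.260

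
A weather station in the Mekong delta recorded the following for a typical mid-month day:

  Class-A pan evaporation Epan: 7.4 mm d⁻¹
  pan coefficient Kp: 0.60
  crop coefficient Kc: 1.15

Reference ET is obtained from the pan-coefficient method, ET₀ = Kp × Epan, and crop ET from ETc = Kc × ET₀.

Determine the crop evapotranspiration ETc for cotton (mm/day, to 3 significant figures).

ET₀ = 0.60 × 7.4 = 4.4400 mm/d
ETc = Kc × ET₀ = 1.15 × 4.4400 = 5.1060 mm/d

5.11 mm/day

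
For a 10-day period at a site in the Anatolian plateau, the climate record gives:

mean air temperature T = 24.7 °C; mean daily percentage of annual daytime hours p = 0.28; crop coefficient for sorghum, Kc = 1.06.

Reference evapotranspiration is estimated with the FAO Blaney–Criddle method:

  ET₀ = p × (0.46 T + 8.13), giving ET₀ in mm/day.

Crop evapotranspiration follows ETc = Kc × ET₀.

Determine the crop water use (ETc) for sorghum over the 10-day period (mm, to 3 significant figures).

ET₀ = 0.28 × (0.46 × 24.7 + 8.13) = 0.28 × 19.492 = 5.4578 mm/d
ETc = Kc × ET₀ = 1.06 × 5.4578 = 5.7853 mm/d
Over 10 days: 5.7853 × 10 = 57.853 mm

57.9 mm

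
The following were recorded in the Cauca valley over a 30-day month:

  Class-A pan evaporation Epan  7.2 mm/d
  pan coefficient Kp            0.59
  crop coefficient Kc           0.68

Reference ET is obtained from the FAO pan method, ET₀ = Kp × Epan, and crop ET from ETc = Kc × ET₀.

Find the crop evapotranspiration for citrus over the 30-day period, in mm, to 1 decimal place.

86.7 mm

ET₀ = 0.59 × 7.2 = 4.2480 mm/d
ETc = Kc × ET₀ = 0.68 × 4.2480 = 2.8886 mm/d
Over 30 days: 2.8886 × 30 = 86.658 mm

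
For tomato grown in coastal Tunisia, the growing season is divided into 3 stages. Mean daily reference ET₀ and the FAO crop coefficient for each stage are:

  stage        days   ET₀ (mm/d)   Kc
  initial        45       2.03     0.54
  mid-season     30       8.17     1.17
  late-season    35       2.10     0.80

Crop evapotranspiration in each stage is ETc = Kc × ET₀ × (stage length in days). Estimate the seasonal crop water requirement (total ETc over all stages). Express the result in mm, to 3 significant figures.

initial: 0.54 × 2.03 × 45 = 49.33 mm
mid-season: 1.17 × 8.17 × 30 = 286.77 mm
late-season: 0.80 × 2.10 × 35 = 58.80 mm
Seasonal total = 394.90 mm

395 mm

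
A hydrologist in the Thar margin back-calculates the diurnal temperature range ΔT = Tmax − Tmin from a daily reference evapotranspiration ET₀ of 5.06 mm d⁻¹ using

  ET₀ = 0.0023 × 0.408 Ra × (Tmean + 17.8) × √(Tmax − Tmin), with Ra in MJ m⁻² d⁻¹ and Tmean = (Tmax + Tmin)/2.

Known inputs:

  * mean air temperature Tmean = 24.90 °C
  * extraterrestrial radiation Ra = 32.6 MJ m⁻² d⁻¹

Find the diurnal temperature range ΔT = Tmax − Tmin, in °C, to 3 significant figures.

15.0 °C

√ΔT = ET₀ / [0.0023 × 0.408 × Ra × (Tmean+17.8)] = 5.06 / (0.0023 × 13.3008 × 42.70) = 3.8736
ΔT = 3.8736² = 15.005 °C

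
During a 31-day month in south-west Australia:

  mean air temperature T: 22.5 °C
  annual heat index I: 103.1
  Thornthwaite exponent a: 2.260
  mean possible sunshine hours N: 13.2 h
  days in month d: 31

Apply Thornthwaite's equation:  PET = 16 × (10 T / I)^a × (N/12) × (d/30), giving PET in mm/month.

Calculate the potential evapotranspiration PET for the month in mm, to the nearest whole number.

106 mm

10T/I = 10 × 22.5 / 103.1 = 2.1823
(10T/I)^a = 2.1823^2.260 = 5.8337
Uncorrected PET = 16 × 5.8337 = 93.339 mm
Correction = (N/12)(d/30) = (13.2/12)(31/30) = 1.1367
PET = 93.339 × 1.1367 = 106.098 mm/month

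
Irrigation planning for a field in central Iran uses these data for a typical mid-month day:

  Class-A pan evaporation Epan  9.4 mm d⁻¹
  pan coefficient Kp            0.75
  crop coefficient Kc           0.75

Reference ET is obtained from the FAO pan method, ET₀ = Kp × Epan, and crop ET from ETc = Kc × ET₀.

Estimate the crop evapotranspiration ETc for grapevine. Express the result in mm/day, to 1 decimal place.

ET₀ = 0.75 × 9.4 = 7.0500 mm/d
ETc = Kc × ET₀ = 0.75 × 7.0500 = 5.2875 mm/d

5.3 mm/day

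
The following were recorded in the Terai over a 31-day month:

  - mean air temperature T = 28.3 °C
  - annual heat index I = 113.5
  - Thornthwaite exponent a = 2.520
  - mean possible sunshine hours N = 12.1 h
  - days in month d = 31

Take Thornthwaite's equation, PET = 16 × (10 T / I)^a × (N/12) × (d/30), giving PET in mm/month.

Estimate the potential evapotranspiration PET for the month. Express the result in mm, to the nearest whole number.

167 mm

10T/I = 10 × 28.3 / 113.5 = 2.4934
(10T/I)^a = 2.4934^2.520 = 9.9981
Uncorrected PET = 16 × 9.9981 = 159.970 mm
Correction = (N/12)(d/30) = (12.1/12)(31/30) = 1.0419
PET = 159.970 × 1.0419 = 166.673 mm/month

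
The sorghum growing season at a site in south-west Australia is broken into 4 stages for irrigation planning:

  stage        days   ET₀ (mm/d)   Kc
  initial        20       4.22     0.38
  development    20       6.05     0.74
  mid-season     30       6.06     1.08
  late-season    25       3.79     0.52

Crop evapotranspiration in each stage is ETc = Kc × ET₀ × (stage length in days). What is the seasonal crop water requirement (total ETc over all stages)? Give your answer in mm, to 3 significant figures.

367 mm

initial: 0.38 × 4.22 × 20 = 32.07 mm
development: 0.74 × 6.05 × 20 = 89.54 mm
mid-season: 1.08 × 6.06 × 30 = 196.34 mm
late-season: 0.52 × 3.79 × 25 = 49.27 mm
Seasonal total = 367.22 mm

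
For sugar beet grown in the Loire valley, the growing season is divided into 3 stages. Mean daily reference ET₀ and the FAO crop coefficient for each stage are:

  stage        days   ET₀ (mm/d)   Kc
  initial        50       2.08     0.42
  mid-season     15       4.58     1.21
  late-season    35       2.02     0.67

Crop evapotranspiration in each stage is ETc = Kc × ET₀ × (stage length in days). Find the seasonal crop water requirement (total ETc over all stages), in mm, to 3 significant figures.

174 mm

initial: 0.42 × 2.08 × 50 = 43.68 mm
mid-season: 1.21 × 4.58 × 15 = 83.13 mm
late-season: 0.67 × 2.02 × 35 = 47.37 mm
Seasonal total = 174.18 mm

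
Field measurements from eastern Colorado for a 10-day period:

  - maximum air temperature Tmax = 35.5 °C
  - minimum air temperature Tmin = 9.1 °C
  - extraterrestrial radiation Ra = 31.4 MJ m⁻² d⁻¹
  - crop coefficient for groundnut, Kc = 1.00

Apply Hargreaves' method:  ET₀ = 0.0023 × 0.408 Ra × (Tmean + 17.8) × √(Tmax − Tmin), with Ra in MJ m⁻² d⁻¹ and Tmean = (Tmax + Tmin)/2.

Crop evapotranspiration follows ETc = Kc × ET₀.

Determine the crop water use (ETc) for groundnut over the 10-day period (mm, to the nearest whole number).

61 mm

Tmean = (35.5 + 9.1)/2 = 22.30 °C
0.408 Ra = 0.408 × 31.4 = 12.8112 mm/d equivalent
ET₀ = 0.0023 × 12.8112 × (22.30 + 17.8) × √26.4 = 0.0023 × 12.8112 × 40.10 × 5.1381 = 6.0711 mm/d
ETc = Kc × ET₀ = 1.00 × 6.0711 = 6.0711 mm/d
Over 10 days: 6.0711 × 10 = 60.711 mm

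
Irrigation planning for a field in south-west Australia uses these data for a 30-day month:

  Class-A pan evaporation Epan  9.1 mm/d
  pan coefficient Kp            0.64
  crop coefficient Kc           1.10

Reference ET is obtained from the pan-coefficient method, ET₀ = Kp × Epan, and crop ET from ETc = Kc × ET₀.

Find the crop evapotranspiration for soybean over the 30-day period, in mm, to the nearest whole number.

192 mm

ET₀ = 0.64 × 9.1 = 5.8240 mm/d
ETc = Kc × ET₀ = 1.10 × 5.8240 = 6.4064 mm/d
Over 30 days: 6.4064 × 30 = 192.192 mm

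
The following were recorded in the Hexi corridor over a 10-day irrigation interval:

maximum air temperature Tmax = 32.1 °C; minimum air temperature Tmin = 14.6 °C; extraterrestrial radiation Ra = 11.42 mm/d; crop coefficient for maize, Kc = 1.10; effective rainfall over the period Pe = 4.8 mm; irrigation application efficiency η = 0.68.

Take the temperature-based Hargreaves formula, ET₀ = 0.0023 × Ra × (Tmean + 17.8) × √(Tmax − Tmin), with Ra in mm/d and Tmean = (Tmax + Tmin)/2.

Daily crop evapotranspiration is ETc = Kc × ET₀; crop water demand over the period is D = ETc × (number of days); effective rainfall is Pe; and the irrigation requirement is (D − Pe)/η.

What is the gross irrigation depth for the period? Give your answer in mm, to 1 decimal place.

Tmean = (32.1 + 14.6)/2 = 23.35 °C
ET₀ = 0.0023 × 11.42 × (23.35 + 17.8) × √17.5 = 0.0023 × 11.42 × 41.15 × 4.1833 = 4.5215 mm/d
ETc = Kc × ET₀ = 1.10 × 4.5215 = 4.9737 mm/d
Crop demand D = ETc × 10 d = 4.9737 × 10 = 49.737 mm
D − Pe = 49.737 − 4.8 = 44.937 mm
Gross irrigation = 44.937 / 0.68 = 66.084 mm

66.1 mm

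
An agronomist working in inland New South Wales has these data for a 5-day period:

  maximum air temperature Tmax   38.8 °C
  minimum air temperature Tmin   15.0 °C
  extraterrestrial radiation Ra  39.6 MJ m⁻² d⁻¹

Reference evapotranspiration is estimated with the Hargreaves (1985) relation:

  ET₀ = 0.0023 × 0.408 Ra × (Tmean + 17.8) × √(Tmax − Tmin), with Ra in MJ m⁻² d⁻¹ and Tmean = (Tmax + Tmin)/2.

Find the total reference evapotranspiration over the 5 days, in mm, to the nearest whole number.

Tmean = (38.8 + 15.0)/2 = 26.90 °C
0.408 Ra = 0.408 × 39.6 = 16.1568 mm/d equivalent
ET₀ = 0.0023 × 16.1568 × (26.90 + 17.8) × √23.8 = 0.0023 × 16.1568 × 44.70 × 4.8785 = 8.1036 mm/d
Over 5 days: 8.1036 × 5 = 40.518 mm

41 mm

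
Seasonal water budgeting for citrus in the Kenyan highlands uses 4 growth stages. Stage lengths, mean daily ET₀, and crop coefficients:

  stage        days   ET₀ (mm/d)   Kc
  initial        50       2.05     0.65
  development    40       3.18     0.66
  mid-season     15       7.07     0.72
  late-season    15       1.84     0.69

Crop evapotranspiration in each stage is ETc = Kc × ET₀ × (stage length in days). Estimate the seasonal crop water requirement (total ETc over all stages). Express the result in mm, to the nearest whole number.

initial: 0.65 × 2.05 × 50 = 66.63 mm
development: 0.66 × 3.18 × 40 = 83.95 mm
mid-season: 0.72 × 7.07 × 15 = 76.36 mm
late-season: 0.69 × 1.84 × 15 = 19.04 mm
Seasonal total = 245.98 mm

246 mm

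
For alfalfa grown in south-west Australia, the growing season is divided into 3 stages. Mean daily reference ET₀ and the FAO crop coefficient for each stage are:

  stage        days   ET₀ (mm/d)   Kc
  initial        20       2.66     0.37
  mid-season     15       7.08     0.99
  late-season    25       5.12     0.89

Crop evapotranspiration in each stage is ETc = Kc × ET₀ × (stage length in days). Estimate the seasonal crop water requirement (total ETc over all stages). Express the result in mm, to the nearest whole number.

initial: 0.37 × 2.66 × 20 = 19.68 mm
mid-season: 0.99 × 7.08 × 15 = 105.14 mm
late-season: 0.89 × 5.12 × 25 = 113.92 mm
Seasonal total = 238.74 mm

239 mm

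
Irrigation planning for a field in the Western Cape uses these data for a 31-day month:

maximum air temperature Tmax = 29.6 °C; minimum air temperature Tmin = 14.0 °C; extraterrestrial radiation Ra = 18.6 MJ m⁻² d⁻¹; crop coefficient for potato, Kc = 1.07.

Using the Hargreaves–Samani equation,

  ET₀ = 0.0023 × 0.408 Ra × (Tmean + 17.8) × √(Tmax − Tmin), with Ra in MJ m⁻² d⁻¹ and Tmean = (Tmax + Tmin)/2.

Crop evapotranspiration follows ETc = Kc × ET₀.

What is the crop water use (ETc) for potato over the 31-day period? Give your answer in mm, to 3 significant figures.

90.6 mm

Tmean = (29.6 + 14.0)/2 = 21.80 °C
0.408 Ra = 0.408 × 18.6 = 7.5888 mm/d equivalent
ET₀ = 0.0023 × 7.5888 × (21.80 + 17.8) × √15.6 = 0.0023 × 7.5888 × 39.60 × 3.9497 = 2.7300 mm/d
ETc = Kc × ET₀ = 1.07 × 2.7300 = 2.9211 mm/d
Over 31 days: 2.9211 × 31 = 90.554 mm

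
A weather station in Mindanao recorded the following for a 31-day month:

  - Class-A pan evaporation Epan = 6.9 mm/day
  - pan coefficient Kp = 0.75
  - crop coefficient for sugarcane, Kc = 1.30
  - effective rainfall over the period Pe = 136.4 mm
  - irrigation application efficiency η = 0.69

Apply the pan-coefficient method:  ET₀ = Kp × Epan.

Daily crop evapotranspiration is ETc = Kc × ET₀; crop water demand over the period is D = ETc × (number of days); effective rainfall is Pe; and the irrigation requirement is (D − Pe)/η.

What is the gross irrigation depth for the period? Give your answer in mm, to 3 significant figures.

105 mm

ET₀ = 0.75 × 6.9 = 5.1750 mm/d
ETc = Kc × ET₀ = 1.30 × 5.1750 = 6.7275 mm/d
Crop demand D = ETc × 31 d = 6.7275 × 31 = 208.553 mm
D − Pe = 208.553 − 136.4 = 72.153 mm
Gross irrigation = 72.153 / 0.69 = 104.570 mm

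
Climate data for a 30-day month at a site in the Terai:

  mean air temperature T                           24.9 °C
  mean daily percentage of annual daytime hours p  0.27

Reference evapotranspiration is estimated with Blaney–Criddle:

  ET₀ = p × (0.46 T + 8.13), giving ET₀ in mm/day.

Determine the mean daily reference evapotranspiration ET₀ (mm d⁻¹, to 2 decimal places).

5.29 mm d⁻¹

ET₀ = 0.27 × (0.46 × 24.9 + 8.13) = 0.27 × 19.584 = 5.2877 mm/d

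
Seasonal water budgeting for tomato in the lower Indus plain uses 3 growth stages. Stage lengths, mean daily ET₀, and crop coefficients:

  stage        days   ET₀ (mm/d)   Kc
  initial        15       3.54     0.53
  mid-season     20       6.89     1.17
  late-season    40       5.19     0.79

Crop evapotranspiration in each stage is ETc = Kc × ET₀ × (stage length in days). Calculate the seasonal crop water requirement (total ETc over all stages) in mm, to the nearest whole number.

353 mm

initial: 0.53 × 3.54 × 15 = 28.14 mm
mid-season: 1.17 × 6.89 × 20 = 161.23 mm
late-season: 0.79 × 5.19 × 40 = 164.00 mm
Seasonal total = 353.37 mm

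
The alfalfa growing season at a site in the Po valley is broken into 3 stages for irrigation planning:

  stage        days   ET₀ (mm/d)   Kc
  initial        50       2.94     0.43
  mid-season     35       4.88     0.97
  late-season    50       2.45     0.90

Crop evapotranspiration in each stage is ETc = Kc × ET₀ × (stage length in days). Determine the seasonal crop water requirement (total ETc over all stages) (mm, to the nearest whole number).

339 mm

initial: 0.43 × 2.94 × 50 = 63.21 mm
mid-season: 0.97 × 4.88 × 35 = 165.68 mm
late-season: 0.90 × 2.45 × 50 = 110.25 mm
Seasonal total = 339.14 mm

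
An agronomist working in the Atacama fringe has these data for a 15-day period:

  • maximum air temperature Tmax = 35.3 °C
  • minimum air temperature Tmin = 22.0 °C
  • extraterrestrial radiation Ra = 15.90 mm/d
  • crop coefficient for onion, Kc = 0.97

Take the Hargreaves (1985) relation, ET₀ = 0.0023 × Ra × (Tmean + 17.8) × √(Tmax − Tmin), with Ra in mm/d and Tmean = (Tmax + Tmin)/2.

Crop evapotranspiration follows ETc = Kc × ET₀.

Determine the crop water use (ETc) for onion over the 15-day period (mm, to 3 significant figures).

Tmean = (35.3 + 22.0)/2 = 28.65 °C
ET₀ = 0.0023 × 15.90 × (28.65 + 17.8) × √13.3 = 0.0023 × 15.90 × 46.45 × 3.6469 = 6.1949 mm/d
ETc = Kc × ET₀ = 0.97 × 6.1949 = 6.0091 mm/d
Over 15 days: 6.0091 × 15 = 90.137 mm

90.1 mm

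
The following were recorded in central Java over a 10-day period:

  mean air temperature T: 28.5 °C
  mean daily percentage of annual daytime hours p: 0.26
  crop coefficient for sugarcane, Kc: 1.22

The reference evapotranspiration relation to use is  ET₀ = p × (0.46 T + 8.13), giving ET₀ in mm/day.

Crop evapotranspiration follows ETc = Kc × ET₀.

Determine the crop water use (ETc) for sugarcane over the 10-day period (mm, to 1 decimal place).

ET₀ = 0.26 × (0.46 × 28.5 + 8.13) = 0.26 × 21.240 = 5.5224 mm/d
ETc = Kc × ET₀ = 1.22 × 5.5224 = 6.7373 mm/d
Over 10 days: 6.7373 × 10 = 67.373 mm

67.4 mm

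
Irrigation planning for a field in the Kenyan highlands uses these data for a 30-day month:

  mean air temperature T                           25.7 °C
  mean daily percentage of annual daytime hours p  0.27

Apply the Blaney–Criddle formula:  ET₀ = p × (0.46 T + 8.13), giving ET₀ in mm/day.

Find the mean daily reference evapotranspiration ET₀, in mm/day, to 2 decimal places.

ET₀ = 0.27 × (0.46 × 25.7 + 8.13) = 0.27 × 19.952 = 5.3870 mm/d

5.39 mm/day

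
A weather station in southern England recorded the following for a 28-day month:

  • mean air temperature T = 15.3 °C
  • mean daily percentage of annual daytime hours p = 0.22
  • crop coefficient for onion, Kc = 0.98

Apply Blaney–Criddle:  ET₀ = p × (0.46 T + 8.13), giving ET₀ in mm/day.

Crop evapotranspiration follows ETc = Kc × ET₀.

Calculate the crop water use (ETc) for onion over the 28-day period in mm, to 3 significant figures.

91.6 mm

ET₀ = 0.22 × (0.46 × 15.3 + 8.13) = 0.22 × 15.168 = 3.3370 mm/d
ETc = Kc × ET₀ = 0.98 × 3.3370 = 3.2703 mm/d
Over 28 days: 3.2703 × 28 = 91.568 mm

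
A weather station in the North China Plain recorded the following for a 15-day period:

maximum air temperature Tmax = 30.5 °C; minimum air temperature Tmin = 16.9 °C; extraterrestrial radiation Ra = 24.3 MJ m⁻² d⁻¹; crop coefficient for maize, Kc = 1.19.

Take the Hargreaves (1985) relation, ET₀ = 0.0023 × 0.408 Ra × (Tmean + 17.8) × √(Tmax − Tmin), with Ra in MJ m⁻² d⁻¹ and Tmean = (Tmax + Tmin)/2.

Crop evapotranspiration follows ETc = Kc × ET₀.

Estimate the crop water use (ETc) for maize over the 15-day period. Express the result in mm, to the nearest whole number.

62 mm

Tmean = (30.5 + 16.9)/2 = 23.70 °C
0.408 Ra = 0.408 × 24.3 = 9.9144 mm/d equivalent
ET₀ = 0.0023 × 9.9144 × (23.70 + 17.8) × √13.6 = 0.0023 × 9.9144 × 41.50 × 3.6878 = 3.4899 mm/d
ETc = Kc × ET₀ = 1.19 × 3.4899 = 4.1530 mm/d
Over 15 days: 4.1530 × 15 = 62.295 mm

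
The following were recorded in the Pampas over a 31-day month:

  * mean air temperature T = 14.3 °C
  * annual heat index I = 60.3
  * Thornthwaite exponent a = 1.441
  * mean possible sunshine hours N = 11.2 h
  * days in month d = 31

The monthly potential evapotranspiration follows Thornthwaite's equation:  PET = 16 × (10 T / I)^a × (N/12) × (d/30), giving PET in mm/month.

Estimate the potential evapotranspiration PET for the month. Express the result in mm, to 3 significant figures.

53.6 mm

10T/I = 10 × 14.3 / 60.3 = 2.3715
(10T/I)^a = 2.3715^1.441 = 3.4706
Uncorrected PET = 16 × 3.4706 = 55.530 mm
Correction = (N/12)(d/30) = (11.2/12)(31/30) = 0.9644
PET = 55.530 × 0.9644 = 53.553 mm/month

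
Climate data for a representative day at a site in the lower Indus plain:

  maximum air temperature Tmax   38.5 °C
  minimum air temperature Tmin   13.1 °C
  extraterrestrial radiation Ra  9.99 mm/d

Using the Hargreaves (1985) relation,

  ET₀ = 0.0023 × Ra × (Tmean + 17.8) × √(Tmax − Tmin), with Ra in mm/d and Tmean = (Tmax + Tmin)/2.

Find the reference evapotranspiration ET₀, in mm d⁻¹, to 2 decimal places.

Tmean = (38.5 + 13.1)/2 = 25.80 °C
ET₀ = 0.0023 × 9.99 × (25.80 + 17.8) × √25.4 = 0.0023 × 9.99 × 43.60 × 5.0398 = 5.0489 mm/d

5.05 mm d⁻¹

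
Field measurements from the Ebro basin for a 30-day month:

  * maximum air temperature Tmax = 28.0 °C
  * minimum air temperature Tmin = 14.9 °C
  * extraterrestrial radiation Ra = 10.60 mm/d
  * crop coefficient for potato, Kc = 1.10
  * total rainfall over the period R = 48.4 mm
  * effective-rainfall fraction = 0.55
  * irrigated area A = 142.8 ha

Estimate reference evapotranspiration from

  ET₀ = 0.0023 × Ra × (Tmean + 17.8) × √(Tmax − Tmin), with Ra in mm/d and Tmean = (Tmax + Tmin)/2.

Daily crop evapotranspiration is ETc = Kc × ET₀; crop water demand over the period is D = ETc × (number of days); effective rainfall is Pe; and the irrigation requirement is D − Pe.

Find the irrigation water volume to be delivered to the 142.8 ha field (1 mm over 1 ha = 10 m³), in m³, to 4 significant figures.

Tmean = (28.0 + 14.9)/2 = 21.45 °C
ET₀ = 0.0023 × 10.60 × (21.45 + 17.8) × √13.1 = 0.0023 × 10.60 × 39.25 × 3.6194 = 3.4635 mm/d
ETc = Kc × ET₀ = 1.10 × 3.4635 = 3.8099 mm/d
Crop demand D = ETc × 30 d = 3.8099 × 30 = 114.297 mm
Pe = 0.55 × 48.4 = 26.620 mm
D − Pe = 114.297 − 26.620 = 87.677 mm
Volume = 87.677 mm × 142.8 ha × 10 = 125202.8 m³

125200 m³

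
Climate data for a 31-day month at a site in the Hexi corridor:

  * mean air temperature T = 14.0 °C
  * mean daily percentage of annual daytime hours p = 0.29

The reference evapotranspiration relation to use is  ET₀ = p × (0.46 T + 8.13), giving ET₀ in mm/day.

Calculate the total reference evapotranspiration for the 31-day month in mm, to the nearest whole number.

ET₀ = 0.29 × (0.46 × 14.0 + 8.13) = 0.29 × 14.570 = 4.2253 mm/d
Monthly total = 4.2253 × 31 = 130.984 mm

131 mm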